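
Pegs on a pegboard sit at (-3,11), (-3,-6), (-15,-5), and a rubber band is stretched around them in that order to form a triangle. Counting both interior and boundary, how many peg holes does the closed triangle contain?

114

By the shoelace formula, twice the signed area is |((-3)·(-6) − (-3)·11) + ((-3)·(-5) − (-15)·(-6)) + ((-15)·11 − (-3)·(-5))| = 204, so the area is 102.
Summing gcd(|Δx|,|Δy|) over the edges gives the boundary count: gcd(0,17) + gcd(12,1) + gcd(12,16) = 17+1+4 = 22.
Pick's theorem gives I = A − B/2 + 1 = 102 − 22/2 + 1 = 92, so the closed region contains I + B = 92 + 22 = 114 lattice points.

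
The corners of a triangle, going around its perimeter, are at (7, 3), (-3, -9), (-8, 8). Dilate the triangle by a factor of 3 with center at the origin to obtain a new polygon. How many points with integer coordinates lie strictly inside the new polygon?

By the shoelace formula, twice the signed area is |(7·(-9) − (-3)·3) + ((-3)·8 − (-8)·(-9)) + ((-8)·3 − 7·8)| = 230, so the area is 115.
The number of boundary lattice points is Σ gcd(|Δx|,|Δy|) = gcd(10,12) + gcd(5,17) + gcd(15,5) = 2+1+5 = 8.
Scaling by 3 multiplies the area by 3² = 9 (so the new area is 1035) and multiplies the boundary lattice-point count by 3, giving 24.
By Pick's theorem, the interior count of the dilated polygon is 1035 − 24/2 + 1 = 1024.

1024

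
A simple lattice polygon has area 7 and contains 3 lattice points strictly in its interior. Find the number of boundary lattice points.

10

Pick's theorem gives A = I + B/2 − 1, so B = 2(A − I + 1) = 2(7 − 3 + 1) = 10.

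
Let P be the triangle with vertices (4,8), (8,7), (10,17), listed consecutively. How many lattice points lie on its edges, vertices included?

6

Summing gcd(|Δx|,|Δy|) over the edges gives the boundary count: gcd(4,1) + gcd(2,10) + gcd(6,9) = 1+2+3 = 6.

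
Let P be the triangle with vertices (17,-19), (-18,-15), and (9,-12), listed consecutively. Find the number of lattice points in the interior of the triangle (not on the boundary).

Using the shoelace formula, 2A = |[17·(-15) − (-18)·(-19)] + [(-18)·(-12) − 9·(-15)] + [9·(-19) − 17·(-12)]| = 213, so the area is 213/2.
Along each edge there are gcd(|Δx|,|Δy|)+1 lattice points, so counting each shared vertex once the boundary has gcd(35,4) + gcd(27,3) + gcd(8,7) = 1+3+1 = 5.
By Pick's theorem A = I + B/2 − 1, so I = 213/2 − 5/2 + 1 = 105.

105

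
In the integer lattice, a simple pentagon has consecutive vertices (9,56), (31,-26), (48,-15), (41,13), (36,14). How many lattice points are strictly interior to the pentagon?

By the shoelace formula, twice the signed area is |[9·(-26) − 31·56] + [31·(-15) − 48·(-26)] + [48·13 − 41·(-15)] + [41·14 − 36·13] + [36·56 − 9·14]| = 2048, so the area is 1024.
The number of boundary lattice points is Σ gcd(|Δx|,|Δy|) = gcd(22,82) + gcd(17,11) + gcd(7,28) + gcd(5,1) + gcd(27,42) = 2+1+7+1+3 = 14.
Pick's theorem gives I = A − B/2 + 1 = 1024 − 14/2 + 1 = 1018.

1018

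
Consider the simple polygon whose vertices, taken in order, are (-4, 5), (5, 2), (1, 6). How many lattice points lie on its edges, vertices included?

Summing gcd(|Δx|,|Δy|) over the edges gives the boundary count: gcd(9,3) + gcd(4,4) + gcd(5,1) = 3+4+1 = 8.

8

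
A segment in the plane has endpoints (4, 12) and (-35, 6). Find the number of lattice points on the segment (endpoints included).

The number of lattice points on a segment between lattice points is gcd(|Δx|,|Δy|) + 1 = gcd(39,6) + 1 = 3 + 1 = 4.

4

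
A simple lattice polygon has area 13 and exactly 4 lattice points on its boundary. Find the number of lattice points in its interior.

Pick's theorem A = I + B/2 − 1 rearranges to I = A − B/2 + 1 = 13 − 4/2 + 1 = 12.

12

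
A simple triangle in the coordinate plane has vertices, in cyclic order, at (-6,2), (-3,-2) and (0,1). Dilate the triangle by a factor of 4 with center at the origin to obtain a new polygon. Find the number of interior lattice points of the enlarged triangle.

The shoelace formula gives twice the area as |((-6)·(-2) − (-3)·2) + ((-3)·1 − 0·(-2)) + (0·2 − (-6)·1)| = 21, so the area is 21/2.
Summing gcd(|Δx|,|Δy|) over the edges gives the boundary count: gcd(3,4) + gcd(3,3) + gcd(6,1) = 1+3+1 = 5.
Scaling by 4 multiplies the area by 4² = 16 (so the new area is 168) and multiplies the boundary lattice-point count by 4, giving 20.
By Pick's theorem, the interior count of the dilated polygon is 168 − 20/2 + 1 = 159.

159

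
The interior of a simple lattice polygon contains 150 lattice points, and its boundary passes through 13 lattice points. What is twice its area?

By Pick's theorem, A = I + B/2 − 1 = 150 + 13/2 − 1 = 311/2.
Hence 2A = 311.

311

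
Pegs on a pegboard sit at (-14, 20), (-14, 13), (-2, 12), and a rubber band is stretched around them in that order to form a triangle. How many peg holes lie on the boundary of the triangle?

12

Along each edge there are gcd(|Δx|,|Δy|)+1 lattice points, so counting each shared vertex once the boundary has gcd(0,7) + gcd(12,1) + gcd(12,8) = 7+1+4 = 12.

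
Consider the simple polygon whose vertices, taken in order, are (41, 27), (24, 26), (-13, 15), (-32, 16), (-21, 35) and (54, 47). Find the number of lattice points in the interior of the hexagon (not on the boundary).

1368

The shoelace formula gives twice the area as |(41·26 − 24·27) + (24·15 − (-13)·26) + ((-13)·16 − (-32)·15) + ((-32)·35 − (-21)·16) + ((-21)·47 − 54·35) + (54·27 − 41·47)| = 2742, so the area is 1371.
Summing gcd(|Δx|,|Δy|) over the edges gives the boundary count: gcd(17,1) + gcd(37,11) + gcd(19,1) + gcd(11,19) + gcd(75,12) + gcd(13,20) = 1+1+1+1+3+1 = 8.
By Pick's theorem A = I + B/2 − 1, so I = 1371 − 8/2 + 1 = 1368.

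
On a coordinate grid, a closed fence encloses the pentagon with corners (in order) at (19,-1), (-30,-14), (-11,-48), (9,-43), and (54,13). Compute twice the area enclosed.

4033

Using the shoelace formula, 2A = |[19·(-14) − (-30)·(-1)] + [(-30)·(-48) − (-11)·(-14)] + [(-11)·(-43) − 9·(-48)] + [9·13 − 54·(-43)] + [54·(-1) − 19·13]| = 4033, so the area is 2016.5.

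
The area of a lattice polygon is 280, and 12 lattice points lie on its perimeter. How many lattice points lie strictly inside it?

275

From Pick's theorem, I = A − B/2 + 1 = 280 − 12/2 + 1 = 275.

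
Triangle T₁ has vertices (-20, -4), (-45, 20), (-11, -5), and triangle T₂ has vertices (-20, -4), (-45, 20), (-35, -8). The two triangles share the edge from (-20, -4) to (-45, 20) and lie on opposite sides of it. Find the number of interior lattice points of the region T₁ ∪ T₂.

324

The union is the simple quadrilateral with vertices (-20, -4), (-11, -5), (-45, 20), (-35, -8) in order.
The shoelace formula gives twice the area as |[(-20)·(-5) − (-11)·(-4)] + [(-11)·20 − (-45)·(-5)] + [(-45)·(-8) − (-35)·20] + [(-35)·(-4) − (-20)·(-8)]| = 651, so the area is 325.5.
Along each edge there are gcd(|Δx|,|Δy|)+1 lattice points, so counting each shared vertex once the boundary has gcd(9,1) + gcd(34,25) + gcd(10,28) + gcd(15,4) = 1+1+2+1 = 5.
By Pick's theorem I = A − B/2 + 1 = 325.5 − 5/2 + 1 = 324.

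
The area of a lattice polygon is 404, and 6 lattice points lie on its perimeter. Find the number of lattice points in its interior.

Pick's theorem A = I + B/2 − 1 rearranges to I = A − B/2 + 1 = 404 − 6/2 + 1 = 402.

402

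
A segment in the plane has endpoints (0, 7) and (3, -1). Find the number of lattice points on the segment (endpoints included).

The number of lattice points on a segment between lattice points is gcd(|Δx|,|Δy|) + 1 = gcd(3,8) + 1 = 1 + 1 = 2.

2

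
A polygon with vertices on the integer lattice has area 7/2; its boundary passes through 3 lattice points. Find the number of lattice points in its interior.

3

Pick's theorem A = I + B/2 − 1 rearranges to I = A − B/2 + 1 = 7/2 − 3/2 + 1 = 3.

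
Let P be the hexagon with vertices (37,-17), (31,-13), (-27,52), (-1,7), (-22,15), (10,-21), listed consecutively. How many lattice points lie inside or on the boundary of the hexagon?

The shoelace formula gives twice the area as |(37·(-13) − 31·(-17)) + (31·52 − (-27)·(-13)) + ((-27)·7 − (-1)·52) + ((-1)·15 − (-22)·7) + ((-22)·(-21) − 10·15) + (10·(-17) − 37·(-21))| = 2228, so the area is 1114.
Summing gcd(|Δx|,|Δy|) over the edges gives the boundary count: gcd(6,4) + gcd(58,65) + gcd(26,45) + gcd(21,8) + gcd(32,36) + gcd(27,4) = 2+1+1+1+4+1 = 10.
Pick's theorem gives I = A − B/2 + 1 = 1114 − 10/2 + 1 = 1110, so the closed region contains I + B = 1110 + 10 = 1120 lattice points.

1120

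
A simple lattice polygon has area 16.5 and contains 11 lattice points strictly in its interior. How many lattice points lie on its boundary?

Pick's theorem gives A = I + B/2 − 1, so B = 2(A − I + 1) = 2(16.5 − 11 + 1) = 13.

13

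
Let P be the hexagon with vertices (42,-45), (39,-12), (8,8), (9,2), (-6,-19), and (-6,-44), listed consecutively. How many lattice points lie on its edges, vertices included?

34

Summing gcd(|Δx|,|Δy|) over the edges gives the boundary count: gcd(3,33) + gcd(31,20) + gcd(1,6) + gcd(15,21) + gcd(0,25) + gcd(48,1) = 3+1+1+3+25+1 = 34.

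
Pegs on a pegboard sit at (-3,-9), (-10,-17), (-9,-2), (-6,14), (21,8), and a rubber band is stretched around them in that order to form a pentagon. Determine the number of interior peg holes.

Using the shoelace formula, 2A = |[(-3)·(-17) − (-10)·(-9)] + [(-10)·(-2) − (-9)·(-17)] + [(-9)·14 − (-6)·(-2)] + [(-6)·8 − 21·14] + [21·(-9) − (-3)·8]| = 817, so the area is 408.5.
The number of boundary lattice points is Σ gcd(|Δx|,|Δy|) = gcd(7,8) + gcd(1,15) + gcd(3,16) + gcd(27,6) + gcd(24,17) = 1+1+1+3+1 = 7.
By Pick's theorem A = I + B/2 − 1, so I = 408.5 − 7/2 + 1 = 406.

406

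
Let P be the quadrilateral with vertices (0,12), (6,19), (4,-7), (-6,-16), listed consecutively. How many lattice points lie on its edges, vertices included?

Along each edge there are gcd(|Δx|,|Δy|)+1 lattice points, so counting each shared vertex once the boundary has gcd(6,7) + gcd(2,26) + gcd(10,9) + gcd(6,28) = 1+2+1+2 = 6.

6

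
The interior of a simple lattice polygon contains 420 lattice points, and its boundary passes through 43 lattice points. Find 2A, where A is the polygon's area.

881

Pick's theorem states A = I + B/2 − 1, so A = 420 + 43/2 − 1 = 881/2.
Hence 2A = 881.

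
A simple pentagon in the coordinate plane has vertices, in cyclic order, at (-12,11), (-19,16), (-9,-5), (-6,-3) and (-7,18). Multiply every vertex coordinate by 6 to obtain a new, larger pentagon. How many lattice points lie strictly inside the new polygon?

4720

Using the shoelace formula, 2A = |((-12)·16 − (-19)·11) + ((-19)·(-5) − (-9)·16) + ((-9)·(-3) − (-6)·(-5)) + ((-6)·18 − (-7)·(-3)) + ((-7)·11 − (-12)·18)| = 263, so the area is 263/2.
The number of boundary lattice points is Σ gcd(|Δx|,|Δy|) = gcd(7,5) + gcd(10,21) + gcd(3,2) + gcd(1,21) + gcd(5,7) = 1+1+1+1+1 = 5.
Scaling by 6 multiplies the area by 6² = 36 (so the new area is 4734) and multiplies the boundary lattice-point count by 6, giving 30.
By Pick's theorem, the interior count of the dilated polygon is 4734 − 30/2 + 1 = 4720.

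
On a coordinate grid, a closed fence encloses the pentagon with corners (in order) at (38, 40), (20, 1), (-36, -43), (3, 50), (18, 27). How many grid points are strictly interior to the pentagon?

The shoelace formula gives twice the area as |[38·1 − 20·40] + [20·(-43) − (-36)·1] + [(-36)·50 − 3·(-43)] + [3·27 − 18·50] + [18·40 − 38·27]| = 4382, so the area is 2191.
Summing gcd(|Δx|,|Δy|) over the edges gives the boundary count: gcd(18,39) + gcd(56,44) + gcd(39,93) + gcd(15,23) + gcd(20,13) = 3+4+3+1+1 = 12.
By Pick's theorem A = I + B/2 − 1, so I = 2191 − 12/2 + 1 = 2186.

2186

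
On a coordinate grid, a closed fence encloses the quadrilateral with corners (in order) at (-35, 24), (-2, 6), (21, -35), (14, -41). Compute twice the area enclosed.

By the shoelace formula, twice the signed area is |((-35)·6 − (-2)·24) + ((-2)·(-35) − 21·6) + (21·(-41) − 14·(-35)) + (14·24 − (-35)·(-41))| = 1688, so the area is 844.

1688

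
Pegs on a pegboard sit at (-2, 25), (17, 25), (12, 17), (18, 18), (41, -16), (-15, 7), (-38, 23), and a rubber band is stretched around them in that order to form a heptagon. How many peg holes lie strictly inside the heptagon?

1257

Using the shoelace formula, 2A = |[(-2)·25 − 17·25] + [17·17 − 12·25] + [12·18 − 18·17] + [18·(-16) − 41·18] + [41·7 − (-15)·(-16)] + [(-15)·23 − (-38)·7] + [(-38)·25 − (-2)·23]| = 2538, so the area is 1269.
The number of boundary lattice points is Σ gcd(|Δx|,|Δy|) = gcd(19,0) + gcd(5,8) + gcd(6,1) + gcd(23,34) + gcd(56,23) + gcd(23,16) + gcd(36,2) = 19+1+1+1+1+1+2 = 26.
By Pick's theorem A = I + B/2 − 1, so I = 1269 − 26/2 + 1 = 1257.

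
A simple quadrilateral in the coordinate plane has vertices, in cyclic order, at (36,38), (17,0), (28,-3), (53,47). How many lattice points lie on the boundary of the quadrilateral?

46

Summing gcd(|Δx|,|Δy|) over the edges gives the boundary count: gcd(19,38) + gcd(11,3) + gcd(25,50) + gcd(17,9) = 19+1+25+1 = 46.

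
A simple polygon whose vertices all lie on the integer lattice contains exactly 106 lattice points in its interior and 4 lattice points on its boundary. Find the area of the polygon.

107

By Pick's theorem, A = I + B/2 − 1 = 106 + 4/2 − 1 = 107.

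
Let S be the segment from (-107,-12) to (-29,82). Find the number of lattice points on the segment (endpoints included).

3

The number of lattice points on a segment between lattice points is gcd(|Δx|,|Δy|) + 1 = gcd(78,94) + 1 = 2 + 1 = 3.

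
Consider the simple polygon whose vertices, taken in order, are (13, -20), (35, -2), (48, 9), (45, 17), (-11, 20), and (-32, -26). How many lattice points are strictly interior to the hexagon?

By the shoelace formula, twice the signed area is |(13·(-2) − 35·(-20)) + (35·9 − 48·(-2)) + (48·17 − 45·9) + (45·20 − (-11)·17) + ((-11)·(-26) − (-32)·20) + ((-32)·(-20) − 13·(-26))| = 4487, so the area is 4487/2.
The number of boundary lattice points is Σ gcd(|Δx|,|Δy|) = gcd(22,18) + gcd(13,11) + gcd(3,8) + gcd(56,3) + gcd(21,46) + gcd(45,6) = 2+1+1+1+1+3 = 9.
By Pick's theorem A = I + B/2 − 1, so I = 4487/2 − 9/2 + 1 = 2240.

2240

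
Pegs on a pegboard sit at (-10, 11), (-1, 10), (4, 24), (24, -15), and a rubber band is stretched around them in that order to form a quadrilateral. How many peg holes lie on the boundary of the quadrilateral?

Summing gcd(|Δx|,|Δy|) over the edges gives the boundary count: gcd(9,1) + gcd(5,14) + gcd(20,39) + gcd(34,26) = 1+1+1+2 = 5.

5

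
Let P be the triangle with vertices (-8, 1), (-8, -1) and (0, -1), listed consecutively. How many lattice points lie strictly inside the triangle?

3

The shoelace formula gives twice the area as |[(-8)·(-1) − (-8)·1] + [(-8)·(-1) − 0·(-1)] + [0·1 − (-8)·(-1)]| = 16, so the area is 8.
Summing gcd(|Δx|,|Δy|) over the edges gives the boundary count: gcd(0,2) + gcd(8,0) + gcd(8,2) = 2+8+2 = 12.
Pick's theorem gives I = A − B/2 + 1 = 8 − 12/2 + 1 = 3.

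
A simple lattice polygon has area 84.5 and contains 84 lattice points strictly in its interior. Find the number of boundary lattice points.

Pick's theorem gives A = I + B/2 − 1, so B = 2(A − I + 1) = 2(84.5 − 84 + 1) = 3.

3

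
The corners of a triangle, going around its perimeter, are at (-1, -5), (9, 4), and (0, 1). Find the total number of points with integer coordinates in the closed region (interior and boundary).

The shoelace formula gives twice the area as |[(-1)·4 − 9·(-5)] + [9·1 − 0·4] + [0·(-5) − (-1)·1]| = 51, so the area is 51/2.
Summing gcd(|Δx|,|Δy|) over the edges gives the boundary count: gcd(10,9) + gcd(9,3) + gcd(1,6) = 1+3+1 = 5.
Pick's theorem gives I = A − B/2 + 1 = 51/2 − 5/2 + 1 = 24, so the closed region contains I + B = 24 + 5 = 29 lattice points.

29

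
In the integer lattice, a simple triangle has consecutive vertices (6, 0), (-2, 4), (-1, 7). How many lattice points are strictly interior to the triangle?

9

Using the shoelace formula, 2A = |(6·4 − (-2)·0) + ((-2)·7 − (-1)·4) + ((-1)·0 − 6·7)| = 28, so the area is 14.
Along each edge there are gcd(|Δx|,|Δy|)+1 lattice points, so counting each shared vertex once the boundary has gcd(8,4) + gcd(1,3) + gcd(7,7) = 4+1+7 = 12.
By Pick's theorem A = I + B/2 − 1, so I = 14 − 12/2 + 1 = 9.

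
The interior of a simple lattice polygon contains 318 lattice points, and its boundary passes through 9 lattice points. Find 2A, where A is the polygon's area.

643

By Pick's theorem, A = I + B/2 − 1 = 318 + 9/2 − 1 = 643/2.
Hence 2A = 643.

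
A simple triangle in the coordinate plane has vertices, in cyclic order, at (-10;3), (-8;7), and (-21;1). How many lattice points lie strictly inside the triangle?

19

The shoelace formula gives twice the area as |((-10)·7 − (-8)·3) + ((-8)·1 − (-21)·7) + ((-21)·3 − (-10)·1)| = 40, so the area is 20.
The number of boundary lattice points is Σ gcd(|Δx|,|Δy|) = gcd(2,4) + gcd(13,6) + gcd(11,2) = 2+1+1 = 4.
Pick's theorem gives I = A − B/2 + 1 = 20 − 4/2 + 1 = 19.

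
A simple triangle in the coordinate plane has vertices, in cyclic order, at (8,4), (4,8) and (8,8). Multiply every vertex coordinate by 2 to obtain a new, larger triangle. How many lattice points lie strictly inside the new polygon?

By the shoelace formula, twice the signed area is |(8·8 − 4·4) + (4·8 − 8·8) + (8·4 − 8·8)| = 16, so the area is 8.
Along each edge there are gcd(|Δx|,|Δy|)+1 lattice points, so counting each shared vertex once the boundary has gcd(4,4) + gcd(4,0) + gcd(0,4) = 4+4+4 = 12.
Scaling by 2 multiplies the area by 2² = 4 (so the new area is 32) and multiplies the boundary lattice-point count by 2, giving 24.
By Pick's theorem, the interior count of the dilated polygon is 32 − 24/2 + 1 = 21.

21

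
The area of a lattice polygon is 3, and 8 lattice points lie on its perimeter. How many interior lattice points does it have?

Pick's theorem A = I + B/2 − 1 rearranges to I = A − B/2 + 1 = 3 − 8/2 + 1 = 0.

0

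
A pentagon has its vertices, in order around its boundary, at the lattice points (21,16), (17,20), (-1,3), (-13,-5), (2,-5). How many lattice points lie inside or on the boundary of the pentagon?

By the shoelace formula, twice the signed area is |(21·20 − 17·16) + (17·3 − (-1)·20) + ((-1)·(-5) − (-13)·3) + ((-13)·(-5) − 2·(-5)) + (2·16 − 21·(-5))| = 475, so the area is 237.5.
Along each edge there are gcd(|Δx|,|Δy|)+1 lattice points, so counting each shared vertex once the boundary has gcd(4,4) + gcd(18,17) + gcd(12,8) + gcd(15,0) + gcd(19,21) = 4+1+4+15+1 = 25.
Pick's theorem gives I = A − B/2 + 1 = 237.5 − 25/2 + 1 = 226, so the closed region contains I + B = 226 + 25 = 251 lattice points.

251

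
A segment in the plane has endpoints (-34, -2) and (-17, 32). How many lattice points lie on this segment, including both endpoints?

18

The number of lattice points on a segment between lattice points is gcd(|Δx|,|Δy|) + 1 = gcd(17,34) + 1 = 17 + 1 = 18.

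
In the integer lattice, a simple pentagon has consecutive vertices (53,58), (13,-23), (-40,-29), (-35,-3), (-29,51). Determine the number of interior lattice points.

5207

The shoelace formula gives twice the area as |(53·(-23) − 13·58) + (13·(-29) − (-40)·(-23)) + ((-40)·(-3) − (-35)·(-29)) + ((-35)·51 − (-29)·(-3)) + ((-29)·58 − 53·51)| = 10422, so the area is 5211.
Along each edge there are gcd(|Δx|,|Δy|)+1 lattice points, so counting each shared vertex once the boundary has gcd(40,81) + gcd(53,6) + gcd(5,26) + gcd(6,54) + gcd(82,7) = 1+1+1+6+1 = 10.
Pick's theorem gives I = A − B/2 + 1 = 5211 − 10/2 + 1 = 5207.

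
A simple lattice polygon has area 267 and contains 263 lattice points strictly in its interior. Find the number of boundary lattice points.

Pick's theorem gives A = I + B/2 − 1, so B = 2(A − I + 1) = 2(267 − 263 + 1) = 10.

10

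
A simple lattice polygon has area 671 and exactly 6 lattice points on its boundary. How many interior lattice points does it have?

669

From Pick's theorem, I = A − B/2 + 1 = 671 − 6/2 + 1 = 669.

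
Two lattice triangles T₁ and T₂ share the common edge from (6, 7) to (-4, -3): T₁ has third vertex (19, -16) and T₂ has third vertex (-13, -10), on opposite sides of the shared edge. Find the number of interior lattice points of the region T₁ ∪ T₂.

The union is the simple quadrilateral with vertices (6, 7), (19, -16), (-4, -3), (-13, -10) in order.
The shoelace formula gives twice the area as |(6·(-16) − 19·7) + (19·(-3) − (-4)·(-16)) + ((-4)·(-10) − (-13)·(-3)) + ((-13)·7 − 6·(-10))| = 380, so the area is 190.
The number of boundary lattice points is Σ gcd(|Δx|,|Δy|) = gcd(13,23) + gcd(23,13) + gcd(9,7) + gcd(19,17) = 1+1+1+1 = 4.
By Pick's theorem I = A − B/2 + 1 = 190 − 4/2 + 1 = 189.

189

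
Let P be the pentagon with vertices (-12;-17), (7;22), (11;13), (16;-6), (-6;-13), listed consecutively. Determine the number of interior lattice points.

432

By the shoelace formula, twice the signed area is |((-12)·22 − 7·(-17)) + (7·13 − 11·22) + (11·(-6) − 16·13) + (16·(-13) − (-6)·(-6)) + ((-6)·(-17) − (-12)·(-13))| = 868, so the area is 434.
Summing gcd(|Δx|,|Δy|) over the edges gives the boundary count: gcd(19,39) + gcd(4,9) + gcd(5,19) + gcd(22,7) + gcd(6,4) = 1+1+1+1+2 = 6.
Pick's theorem gives I = A − B/2 + 1 = 434 − 6/2 + 1 = 432.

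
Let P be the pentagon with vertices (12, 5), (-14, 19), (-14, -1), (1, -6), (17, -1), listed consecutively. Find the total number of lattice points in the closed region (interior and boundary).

By the shoelace formula, twice the signed area is |[12·19 − (-14)·5] + [(-14)·(-1) − (-14)·19] + [(-14)·(-6) − 1·(-1)] + [1·(-1) − 17·(-6)] + [17·5 − 12·(-1)]| = 861, so the area is 861/2.
Along each edge there are gcd(|Δx|,|Δy|)+1 lattice points, so counting each shared vertex once the boundary has gcd(26,14) + gcd(0,20) + gcd(15,5) + gcd(16,5) + gcd(5,6) = 2+20+5+1+1 = 29.
Pick's theorem gives I = A − B/2 + 1 = 861/2 − 29/2 + 1 = 417, so the closed region contains I + B = 417 + 29 = 446 lattice points.

446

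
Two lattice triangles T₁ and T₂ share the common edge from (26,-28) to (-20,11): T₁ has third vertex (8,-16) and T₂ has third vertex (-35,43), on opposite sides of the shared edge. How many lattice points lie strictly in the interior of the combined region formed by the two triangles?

The union is the simple quadrilateral with vertices (26,-28), (8,-16), (-20,11), (-35,43) in order.
The shoelace formula gives twice the area as |[26·(-16) − 8·(-28)] + [8·11 − (-20)·(-16)] + [(-20)·43 − (-35)·11] + [(-35)·(-28) − 26·43]| = 1037, so the area is 518.5.
Summing gcd(|Δx|,|Δy|) over the edges gives the boundary count: gcd(18,12) + gcd(28,27) + gcd(15,32) + gcd(61,71) = 6+1+1+1 = 9.
By Pick's theorem I = A − B/2 + 1 = 518.5 − 9/2 + 1 = 515.

515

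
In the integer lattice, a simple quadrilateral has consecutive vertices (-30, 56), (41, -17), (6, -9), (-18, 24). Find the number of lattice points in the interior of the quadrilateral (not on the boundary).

The shoelace formula gives twice the area as |((-30)·(-17) − 41·56) + (41·(-9) − 6·(-17)) + (6·24 − (-18)·(-9)) + ((-18)·56 − (-30)·24)| = 2359, so the area is 1179.5.
Summing gcd(|Δx|,|Δy|) over the edges gives the boundary count: gcd(71,73) + gcd(35,8) + gcd(24,33) + gcd(12,32) = 1+1+3+4 = 9.
By Pick's theorem A = I + B/2 − 1, so I = 1179.5 − 9/2 + 1 = 1176.

1176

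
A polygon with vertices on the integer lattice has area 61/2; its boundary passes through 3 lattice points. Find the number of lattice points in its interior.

From Pick's theorem, I = A − B/2 + 1 = 61/2 − 3/2 + 1 = 30.

30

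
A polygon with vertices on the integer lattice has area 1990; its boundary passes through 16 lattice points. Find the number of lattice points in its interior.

Pick's theorem A = I + B/2 − 1 rearranges to I = A − B/2 + 1 = 1990 − 16/2 + 1 = 1983.

1983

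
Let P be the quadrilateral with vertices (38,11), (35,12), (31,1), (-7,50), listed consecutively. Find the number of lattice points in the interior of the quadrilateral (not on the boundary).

By the shoelace formula, twice the signed area is |(38·12 − 35·11) + (35·1 − 31·12) + (31·50 − (-7)·1) + ((-7)·11 − 38·50)| = 686, so the area is 343.
The number of boundary lattice points is Σ gcd(|Δx|,|Δy|) = gcd(3,1) + gcd(4,11) + gcd(38,49) + gcd(45,39) = 1+1+1+3 = 6.
Pick's theorem gives I = A − B/2 + 1 = 343 − 6/2 + 1 = 341.

341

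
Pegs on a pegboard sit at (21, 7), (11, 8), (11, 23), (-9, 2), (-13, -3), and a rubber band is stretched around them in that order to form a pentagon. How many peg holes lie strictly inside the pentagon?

The shoelace formula gives twice the area as |(21·8 − 11·7) + (11·23 − 11·8) + (11·2 − (-9)·23) + ((-9)·(-3) − (-13)·2) + ((-13)·7 − 21·(-3))| = 510, so the area is 255.
Summing gcd(|Δx|,|Δy|) over the edges gives the boundary count: gcd(10,1) + gcd(0,15) + gcd(20,21) + gcd(4,5) + gcd(34,10) = 1+15+1+1+2 = 20.
By Pick's theorem A = I + B/2 − 1, so I = 255 − 20/2 + 1 = 246.

246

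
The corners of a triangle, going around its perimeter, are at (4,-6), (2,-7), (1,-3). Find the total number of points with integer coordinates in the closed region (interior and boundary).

Using the shoelace formula, 2A = |[4·(-7) − 2·(-6)] + [2·(-3) − 1·(-7)] + [1·(-6) − 4·(-3)]| = 9, so the area is 9/2.
Along each edge there are gcd(|Δx|,|Δy|)+1 lattice points, so counting each shared vertex once the boundary has gcd(2,1) + gcd(1,4) + gcd(3,3) = 1+1+3 = 5.
Pick's theorem gives I = A − B/2 + 1 = 9/2 − 5/2 + 1 = 3, so the closed region contains I + B = 3 + 5 = 8 lattice points.

8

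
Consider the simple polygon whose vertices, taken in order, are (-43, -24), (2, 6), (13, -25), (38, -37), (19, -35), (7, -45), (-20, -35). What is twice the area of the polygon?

3276

Using the shoelace formula, 2A = |[(-43)·6 − 2·(-24)] + [2·(-25) − 13·6] + [13·(-37) − 38·(-25)] + [38·(-35) − 19·(-37)] + [19·(-45) − 7·(-35)] + [7·(-35) − (-20)·(-45)] + [(-20)·(-24) − (-43)·(-35)]| = 3276, so the area is 1638.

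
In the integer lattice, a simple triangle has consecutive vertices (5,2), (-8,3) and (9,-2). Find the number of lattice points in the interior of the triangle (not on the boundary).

The shoelace formula gives twice the area as |[5·3 − (-8)·2] + [(-8)·(-2) − 9·3] + [9·2 − 5·(-2)]| = 48, so the area is 24.
The number of boundary lattice points is Σ gcd(|Δx|,|Δy|) = gcd(13,1) + gcd(17,5) + gcd(4,4) = 1+1+4 = 6.
By Pick's theorem A = I + B/2 − 1, so I = 24 − 6/2 + 1 = 22.

22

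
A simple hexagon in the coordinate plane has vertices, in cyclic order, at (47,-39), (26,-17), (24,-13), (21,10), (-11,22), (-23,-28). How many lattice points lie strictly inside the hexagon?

2194

The shoelace formula gives twice the area as |[47·(-17) − 26·(-39)] + [26·(-13) − 24·(-17)] + [24·10 − 21·(-13)] + [21·22 − (-11)·10] + [(-11)·(-28) − (-23)·22] + [(-23)·(-39) − 47·(-28)]| = 4397, so the area is 2198.5.
The number of boundary lattice points is Σ gcd(|Δx|,|Δy|) = gcd(21,22) + gcd(2,4) + gcd(3,23) + gcd(32,12) + gcd(12,50) + gcd(70,11) = 1+2+1+4+2+1 = 11.
By Pick's theorem A = I + B/2 − 1, so I = 2198.5 − 11/2 + 1 = 2194.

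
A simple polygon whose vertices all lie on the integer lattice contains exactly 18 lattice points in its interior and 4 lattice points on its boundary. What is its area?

19

Pick's theorem states A = I + B/2 − 1, so A = 18 + 4/2 − 1 = 19.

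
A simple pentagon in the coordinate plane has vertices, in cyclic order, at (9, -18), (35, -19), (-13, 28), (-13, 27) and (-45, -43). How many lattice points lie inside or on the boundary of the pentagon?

2092

The shoelace formula gives twice the area as |(9·(-19) − 35·(-18)) + (35·28 − (-13)·(-19)) + ((-13)·27 − (-13)·28) + ((-13)·(-43) − (-45)·27) + ((-45)·(-18) − 9·(-43))| = 4176, so the area is 2088.
Summing gcd(|Δx|,|Δy|) over the edges gives the boundary count: gcd(26,1) + gcd(48,47) + gcd(0,1) + gcd(32,70) + gcd(54,25) = 1+1+1+2+1 = 6.
Pick's theorem gives I = A − B/2 + 1 = 2088 − 6/2 + 1 = 2086, so the closed region contains I + B = 2086 + 6 = 2092 lattice points.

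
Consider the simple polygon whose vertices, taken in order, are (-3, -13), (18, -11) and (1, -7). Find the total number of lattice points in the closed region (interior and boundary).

62

By the shoelace formula, twice the signed area is |[(-3)·(-11) − 18·(-13)] + [18·(-7) − 1·(-11)] + [1·(-13) − (-3)·(-7)]| = 118, so the area is 59.
Along each edge there are gcd(|Δx|,|Δy|)+1 lattice points, so counting each shared vertex once the boundary has gcd(21,2) + gcd(17,4) + gcd(4,6) = 1+1+2 = 4.
Pick's theorem gives I = A − B/2 + 1 = 59 − 4/2 + 1 = 58, so the closed region contains I + B = 58 + 4 = 62 lattice points.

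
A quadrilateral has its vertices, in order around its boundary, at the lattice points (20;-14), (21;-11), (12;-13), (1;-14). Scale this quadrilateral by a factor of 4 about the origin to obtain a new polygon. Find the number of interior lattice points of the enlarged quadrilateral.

Using the shoelace formula, 2A = |(20·(-11) − 21·(-14)) + (21·(-13) − 12·(-11)) + (12·(-14) − 1·(-13)) + (1·(-14) − 20·(-14))| = 44, so the area is 22.
Along each edge there are gcd(|Δx|,|Δy|)+1 lattice points, so counting each shared vertex once the boundary has gcd(1,3) + gcd(9,2) + gcd(11,1) + gcd(19,0) = 1+1+1+19 = 22.
Scaling by 4 multiplies the area by 4² = 16 (so the new area is 352) and multiplies the boundary lattice-point count by 4, giving 88.
By Pick's theorem, the interior count of the dilated polygon is 352 − 88/2 + 1 = 309.

309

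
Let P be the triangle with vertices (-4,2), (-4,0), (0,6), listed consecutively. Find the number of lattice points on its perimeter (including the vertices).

8

The number of boundary lattice points is Σ gcd(|Δx|,|Δy|) = gcd(0,2) + gcd(4,6) + gcd(4,4) = 2+2+4 = 8.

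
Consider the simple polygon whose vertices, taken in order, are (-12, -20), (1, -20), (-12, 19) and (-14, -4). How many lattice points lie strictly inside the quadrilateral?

Using the shoelace formula, 2A = |((-12)·(-20) − 1·(-20)) + (1·19 − (-12)·(-20)) + ((-12)·(-4) − (-14)·19) + ((-14)·(-20) − (-12)·(-4))| = 585, so the area is 292.5.
Along each edge there are gcd(|Δx|,|Δy|)+1 lattice points, so counting each shared vertex once the boundary has gcd(13,0) + gcd(13,39) + gcd(2,23) + gcd(2,16) = 13+13+1+2 = 29.
By Pick's theorem A = I + B/2 − 1, so I = 292.5 − 29/2 + 1 = 279.

279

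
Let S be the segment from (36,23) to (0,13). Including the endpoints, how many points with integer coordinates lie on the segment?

The number of lattice points on a segment between lattice points is gcd(|Δx|,|Δy|) + 1 = gcd(36,10) + 1 = 2 + 1 = 3.

3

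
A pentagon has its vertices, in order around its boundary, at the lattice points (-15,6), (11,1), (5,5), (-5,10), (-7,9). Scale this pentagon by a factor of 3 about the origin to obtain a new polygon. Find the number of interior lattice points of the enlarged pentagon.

Using the shoelace formula, 2A = |[(-15)·1 − 11·6] + [11·5 − 5·1] + [5·10 − (-5)·5] + [(-5)·9 − (-7)·10] + [(-7)·6 − (-15)·9]| = 162, so the area is 81.
The number of boundary lattice points is Σ gcd(|Δx|,|Δy|) = gcd(26,5) + gcd(6,4) + gcd(10,5) + gcd(2,1) + gcd(8,3) = 1+2+5+1+1 = 10.
Scaling by 3 multiplies the area by 3² = 9 (so the new area is 729) and multiplies the boundary lattice-point count by 3, giving 30.
By Pick's theorem, the interior count of the dilated polygon is 729 − 30/2 + 1 = 715.

715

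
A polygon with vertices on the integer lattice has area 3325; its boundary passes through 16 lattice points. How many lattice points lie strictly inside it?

3318

From Pick's theorem, I = A − B/2 + 1 = 3325 − 16/2 + 1 = 3318.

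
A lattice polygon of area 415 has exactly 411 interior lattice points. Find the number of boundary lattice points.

10

Pick's theorem gives A = I + B/2 − 1, so B = 2(A − I + 1) = 2(415 − 411 + 1) = 10.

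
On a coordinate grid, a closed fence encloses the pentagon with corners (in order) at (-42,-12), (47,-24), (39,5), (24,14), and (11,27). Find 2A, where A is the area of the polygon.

4665

By the shoelace formula, twice the signed area is |((-42)·(-24) − 47·(-12)) + (47·5 − 39·(-24)) + (39·14 − 24·5) + (24·27 − 11·14) + (11·(-12) − (-42)·27)| = 4665, so the area is 4665/2.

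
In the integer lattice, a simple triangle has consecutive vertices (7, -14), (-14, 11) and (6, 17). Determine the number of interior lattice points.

312

The shoelace formula gives twice the area as |[7·11 − (-14)·(-14)] + [(-14)·17 − 6·11] + [6·(-14) − 7·17]| = 626, so the area is 313.
The number of boundary lattice points is Σ gcd(|Δx|,|Δy|) = gcd(21,25) + gcd(20,6) + gcd(1,31) = 1+2+1 = 4.
Pick's theorem gives I = A − B/2 + 1 = 313 − 4/2 + 1 = 312.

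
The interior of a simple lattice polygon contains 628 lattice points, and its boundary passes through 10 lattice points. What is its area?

By Pick's theorem, A = I + B/2 − 1 = 628 + 10/2 − 1 = 632.

632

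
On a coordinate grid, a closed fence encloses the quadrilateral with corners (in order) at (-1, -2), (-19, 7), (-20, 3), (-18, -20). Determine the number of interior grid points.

249

The shoelace formula gives twice the area as |((-1)·7 − (-19)·(-2)) + ((-19)·3 − (-20)·7) + ((-20)·(-20) − (-18)·3) + ((-18)·(-2) − (-1)·(-20))| = 508, so the area is 254.
Summing gcd(|Δx|,|Δy|) over the edges gives the boundary count: gcd(18,9) + gcd(1,4) + gcd(2,23) + gcd(17,18) = 9+1+1+1 = 12.
Pick's theorem gives I = A − B/2 + 1 = 254 − 12/2 + 1 = 249.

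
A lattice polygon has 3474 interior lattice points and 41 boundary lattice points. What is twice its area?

6987

By Pick's theorem, A = I + B/2 − 1 = 3474 + 41/2 − 1 = 6987/2.
Hence 2A = 6987.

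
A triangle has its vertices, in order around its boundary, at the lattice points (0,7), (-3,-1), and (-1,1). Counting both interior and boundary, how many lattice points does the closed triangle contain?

8

The shoelace formula gives twice the area as |(0·(-1) − (-3)·7) + ((-3)·1 − (-1)·(-1)) + ((-1)·7 − 0·1)| = 10, so the area is 5.
The number of boundary lattice points is Σ gcd(|Δx|,|Δy|) = gcd(3,8) + gcd(2,2) + gcd(1,6) = 1+2+1 = 4.
Pick's theorem gives I = A − B/2 + 1 = 5 − 4/2 + 1 = 4, so the closed region contains I + B = 4 + 4 = 8 lattice points.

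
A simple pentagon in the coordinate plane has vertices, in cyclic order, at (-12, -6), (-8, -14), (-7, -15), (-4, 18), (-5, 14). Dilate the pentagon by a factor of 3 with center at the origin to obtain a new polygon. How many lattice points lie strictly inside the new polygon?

832

By the shoelace formula, twice the signed area is |((-12)·(-14) − (-8)·(-6)) + ((-8)·(-15) − (-7)·(-14)) + ((-7)·18 − (-4)·(-15)) + ((-4)·14 − (-5)·18) + ((-5)·(-6) − (-12)·14)| = 188, so the area is 94.
Along each edge there are gcd(|Δx|,|Δy|)+1 lattice points, so counting each shared vertex once the boundary has gcd(4,8) + gcd(1,1) + gcd(3,33) + gcd(1,4) + gcd(7,20) = 4+1+3+1+1 = 10.
Scaling by 3 multiplies the area by 3² = 9 (so the new area is 846) and multiplies the boundary lattice-point count by 3, giving 30.
By Pick's theorem, the interior count of the dilated polygon is 846 − 30/2 + 1 = 832.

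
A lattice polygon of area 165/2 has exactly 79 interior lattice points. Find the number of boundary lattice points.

9

Pick's theorem gives A = I + B/2 − 1, so B = 2(A − I + 1) = 2(165/2 − 79 + 1) = 9.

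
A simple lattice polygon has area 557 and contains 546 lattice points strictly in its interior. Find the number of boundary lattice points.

Pick's theorem gives A = I + B/2 − 1, so B = 2(A − I + 1) = 2(557 − 546 + 1) = 24.

24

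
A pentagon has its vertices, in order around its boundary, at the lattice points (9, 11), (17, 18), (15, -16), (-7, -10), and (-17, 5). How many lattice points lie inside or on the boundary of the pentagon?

640

Using the shoelace formula, 2A = |(9·18 − 17·11) + (17·(-16) − 15·18) + (15·(-10) − (-7)·(-16)) + ((-7)·5 − (-17)·(-10)) + ((-17)·11 − 9·5)| = 1266, so the area is 633.
Along each edge there are gcd(|Δx|,|Δy|)+1 lattice points, so counting each shared vertex once the boundary has gcd(8,7) + gcd(2,34) + gcd(22,6) + gcd(10,15) + gcd(26,6) = 1+2+2+5+2 = 12.
Pick's theorem gives I = A − B/2 + 1 = 633 − 12/2 + 1 = 628, so the closed region contains I + B = 628 + 12 = 640 lattice points.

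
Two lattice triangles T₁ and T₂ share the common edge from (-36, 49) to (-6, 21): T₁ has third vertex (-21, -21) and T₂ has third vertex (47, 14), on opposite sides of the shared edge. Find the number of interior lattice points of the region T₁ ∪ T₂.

1473

The union is the simple quadrilateral with vertices (-36, 49), (-21, -21), (-6, 21), (47, 14) in order.
The shoelace formula gives twice the area as |((-36)·(-21) − (-21)·49) + ((-21)·21 − (-6)·(-21)) + ((-6)·14 − 47·21) + (47·49 − (-36)·14)| = 2954, so the area is 1477.
The number of boundary lattice points is Σ gcd(|Δx|,|Δy|) = gcd(15,70) + gcd(15,42) + gcd(53,7) + gcd(83,35) = 5+3+1+1 = 10.
By Pick's theorem I = A − B/2 + 1 = 1477 − 10/2 + 1 = 1473.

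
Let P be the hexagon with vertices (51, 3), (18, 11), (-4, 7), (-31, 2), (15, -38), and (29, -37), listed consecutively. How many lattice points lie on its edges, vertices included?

9

Along each edge there are gcd(|Δx|,|Δy|)+1 lattice points, so counting each shared vertex once the boundary has gcd(33,8) + gcd(22,4) + gcd(27,5) + gcd(46,40) + gcd(14,1) + gcd(22,40) = 1+2+1+2+1+2 = 9.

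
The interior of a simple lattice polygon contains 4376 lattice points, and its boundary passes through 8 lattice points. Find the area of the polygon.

4379

By Pick's theorem, A = I + B/2 − 1 = 4376 + 8/2 − 1 = 4379.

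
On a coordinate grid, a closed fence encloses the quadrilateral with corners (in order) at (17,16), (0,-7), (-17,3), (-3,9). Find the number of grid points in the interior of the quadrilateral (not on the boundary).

290

By the shoelace formula, twice the signed area is |[17·(-7) − 0·16] + [0·3 − (-17)·(-7)] + [(-17)·9 − (-3)·3] + [(-3)·16 − 17·9]| = 583, so the area is 583/2.
Summing gcd(|Δx|,|Δy|) over the edges gives the boundary count: gcd(17,23) + gcd(17,10) + gcd(14,6) + gcd(20,7) = 1+1+2+1 = 5.
Pick's theorem gives I = A − B/2 + 1 = 583/2 − 5/2 + 1 = 290.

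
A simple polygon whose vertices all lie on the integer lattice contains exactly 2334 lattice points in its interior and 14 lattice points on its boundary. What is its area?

Pick's theorem states A = I + B/2 − 1, so A = 2334 + 14/2 − 1 = 2340.

2340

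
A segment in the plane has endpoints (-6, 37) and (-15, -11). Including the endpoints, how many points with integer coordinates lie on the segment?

The number of lattice points on a segment between lattice points is gcd(|Δx|,|Δy|) + 1 = gcd(9,48) + 1 = 3 + 1 = 4.

4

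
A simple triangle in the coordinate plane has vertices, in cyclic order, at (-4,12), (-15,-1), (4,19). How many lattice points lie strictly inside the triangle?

13

Using the shoelace formula, 2A = |[(-4)·(-1) − (-15)·12] + [(-15)·19 − 4·(-1)] + [4·12 − (-4)·19]| = 27, so the area is 13.5.
Summing gcd(|Δx|,|Δy|) over the edges gives the boundary count: gcd(11,13) + gcd(19,20) + gcd(8,7) = 1+1+1 = 3.
Pick's theorem gives I = A − B/2 + 1 = 13.5 − 3/2 + 1 = 13.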